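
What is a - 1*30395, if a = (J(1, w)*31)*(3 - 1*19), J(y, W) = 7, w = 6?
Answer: -33867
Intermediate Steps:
a = -3472 (a = (7*31)*(3 - 1*19) = 217*(3 - 19) = 217*(-16) = -3472)
a - 1*30395 = -3472 - 1*30395 = -3472 - 30395 = -33867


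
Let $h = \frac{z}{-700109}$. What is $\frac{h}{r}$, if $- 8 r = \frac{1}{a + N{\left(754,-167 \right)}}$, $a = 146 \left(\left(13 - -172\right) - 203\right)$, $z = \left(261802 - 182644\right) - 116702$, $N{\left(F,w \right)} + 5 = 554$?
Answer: $\frac{624431808}{700109} \approx 891.91$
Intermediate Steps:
$N{\left(F,w \right)} = 549$ ($N{\left(F,w \right)} = -5 + 554 = 549$)
$z = -37544$ ($z = 79158 - 116702 = -37544$)
$a = -2628$ ($a = 146 \left(\left(13 + 172\right) - 203\right) = 146 \left(185 - 203\right) = 146 \left(-18\right) = -2628$)
$h = \frac{37544}{700109}$ ($h = - \frac{37544}{-700109} = \left(-37544\right) \left(- \frac{1}{700109}\right) = \frac{37544}{700109} \approx 0.053626$)
$r = \frac{1}{16632}$ ($r = - \frac{1}{8 \left(-2628 + 549\right)} = - \frac{1}{8 \left(-2079\right)} = \left(- \frac{1}{8}\right) \left(- \frac{1}{2079}\right) = \frac{1}{16632} \approx 6.0125 \cdot 10^{-5}$)
$\frac{h}{r} = \frac{37544 \frac{1}{\frac{1}{16632}}}{700109} = \frac{37544}{700109} \cdot 16632 = \frac{624431808}{700109}$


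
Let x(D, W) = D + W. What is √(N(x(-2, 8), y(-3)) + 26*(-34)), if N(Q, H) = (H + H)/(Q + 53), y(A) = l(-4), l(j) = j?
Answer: 18*I*√9499/59 ≈ 29.734*I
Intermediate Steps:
y(A) = -4
N(Q, H) = 2*H/(53 + Q) (N(Q, H) = (2*H)/(53 + Q) = 2*H/(53 + Q))
√(N(x(-2, 8), y(-3)) + 26*(-34)) = √(2*(-4)/(53 + (-2 + 8)) + 26*(-34)) = √(2*(-4)/(53 + 6) - 884) = √(2*(-4)/59 - 884) = √(2*(-4)*(1/59) - 884) = √(-8/59 - 884) = √(-52164/59) = 18*I*√9499/59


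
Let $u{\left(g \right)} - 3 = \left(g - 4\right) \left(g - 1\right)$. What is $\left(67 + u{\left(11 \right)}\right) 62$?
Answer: $8680$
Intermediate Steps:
$u{\left(g \right)} = 3 + \left(-1 + g\right) \left(-4 + g\right)$ ($u{\left(g \right)} = 3 + \left(g - 4\right) \left(g - 1\right) = 3 + \left(-4 + g\right) \left(-1 + g\right) = 3 + \left(-1 + g\right) \left(-4 + g\right)$)
$\left(67 + u{\left(11 \right)}\right) 62 = \left(67 + \left(7 + 11^{2} - 55\right)\right) 62 = \left(67 + \left(7 + 121 - 55\right)\right) 62 = \left(67 + 73\right) 62 = 140 \cdot 62 = 8680$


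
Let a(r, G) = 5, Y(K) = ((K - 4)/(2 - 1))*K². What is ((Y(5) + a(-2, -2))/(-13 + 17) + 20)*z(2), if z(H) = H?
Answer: 55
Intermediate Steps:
Y(K) = K²*(-4 + K) (Y(K) = ((-4 + K)/1)*K² = ((-4 + K)*1)*K² = (-4 + K)*K² = K²*(-4 + K))
((Y(5) + a(-2, -2))/(-13 + 17) + 20)*z(2) = ((5²*(-4 + 5) + 5)/(-13 + 17) + 20)*2 = ((25*1 + 5)/4 + 20)*2 = ((25 + 5)*(¼) + 20)*2 = (30*(¼) + 20)*2 = (15/2 + 20)*2 = (55/2)*2 = 55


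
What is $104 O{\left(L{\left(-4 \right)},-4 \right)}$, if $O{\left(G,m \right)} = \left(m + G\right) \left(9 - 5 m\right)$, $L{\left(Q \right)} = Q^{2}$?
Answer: $36192$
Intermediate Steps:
$O{\left(G,m \right)} = \left(9 - 5 m\right) \left(G + m\right)$ ($O{\left(G,m \right)} = \left(G + m\right) \left(9 - 5 m\right) = \left(9 - 5 m\right) \left(G + m\right)$)
$104 O{\left(L{\left(-4 \right)},-4 \right)} = 104 \left(- 5 \left(-4\right)^{2} + 9 \left(-4\right)^{2} + 9 \left(-4\right) - 5 \left(-4\right)^{2} \left(-4\right)\right) = 104 \left(\left(-5\right) 16 + 9 \cdot 16 - 36 - 80 \left(-4\right)\right) = 104 \left(-80 + 144 - 36 + 320\right) = 104 \cdot 348 = 36192$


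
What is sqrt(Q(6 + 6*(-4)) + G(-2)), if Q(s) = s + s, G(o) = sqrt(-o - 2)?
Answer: 6*I ≈ 6.0*I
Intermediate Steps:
G(o) = sqrt(-2 - o)
Q(s) = 2*s
sqrt(Q(6 + 6*(-4)) + G(-2)) = sqrt(2*(6 + 6*(-4)) + sqrt(-2 - 1*(-2))) = sqrt(2*(6 - 24) + sqrt(-2 + 2)) = sqrt(2*(-18) + sqrt(0)) = sqrt(-36 + 0) = sqrt(-36) = 6*I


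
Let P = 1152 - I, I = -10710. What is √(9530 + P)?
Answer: 4*√1337 ≈ 146.26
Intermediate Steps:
P = 11862 (P = 1152 - 1*(-10710) = 1152 + 10710 = 11862)
√(9530 + P) = √(9530 + 11862) = √21392 = 4*√1337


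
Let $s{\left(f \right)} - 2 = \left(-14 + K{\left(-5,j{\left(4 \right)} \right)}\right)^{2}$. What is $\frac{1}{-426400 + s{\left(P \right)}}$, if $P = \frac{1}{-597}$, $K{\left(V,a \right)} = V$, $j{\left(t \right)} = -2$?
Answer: $- \frac{1}{426037} \approx -2.3472 \cdot 10^{-6}$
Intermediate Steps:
$P = - \frac{1}{597} \approx -0.001675$
$s{\left(f \right)} = 363$ ($s{\left(f \right)} = 2 + \left(-14 - 5\right)^{2} = 2 + \left(-19\right)^{2} = 2 + 361 = 363$)
$\frac{1}{-426400 + s{\left(P \right)}} = \frac{1}{-426400 + 363} = \frac{1}{-426037} = - \frac{1}{426037}$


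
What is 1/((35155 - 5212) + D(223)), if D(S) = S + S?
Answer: 1/30389 ≈ 3.2907e-5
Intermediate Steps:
D(S) = 2*S
1/((35155 - 5212) + D(223)) = 1/((35155 - 5212) + 2*223) = 1/(29943 + 446) = 1/30389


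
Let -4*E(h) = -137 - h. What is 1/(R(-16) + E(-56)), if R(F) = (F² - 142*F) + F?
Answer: 4/10129 ≈ 0.00039491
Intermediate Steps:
E(h) = 137/4 + h/4 (E(h) = -(-137 - h)/4 = 137/4 + h/4)
R(F) = F² - 141*F
1/(R(-16) + E(-56)) = 1/(-16*(-141 - 16) + (137/4 + (¼)*(-56))) = 1/(-16*(-157) + (137/4 - 14)) = 1/(2512 + 81/4) = 1/(10129/4) = 4/10129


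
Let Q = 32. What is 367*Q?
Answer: 11744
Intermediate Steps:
367*Q = 367*32 = 11744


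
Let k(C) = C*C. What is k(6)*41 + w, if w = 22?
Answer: 1498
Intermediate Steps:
k(C) = C²
k(6)*41 + w = 6²*41 + 22 = 36*41 + 22 = 1476 + 22 = 1498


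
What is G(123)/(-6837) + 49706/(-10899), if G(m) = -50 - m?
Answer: -112651465/24838821 ≈ -4.5353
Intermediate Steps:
G(123)/(-6837) + 49706/(-10899) = (-50 - 1*123)/(-6837) + 49706/(-10899) = (-50 - 123)*(-1/6837) + 49706*(-1/10899) = -173*(-1/6837) - 49706/10899 = 173/6837 - 49706/10899 = -112651465/24838821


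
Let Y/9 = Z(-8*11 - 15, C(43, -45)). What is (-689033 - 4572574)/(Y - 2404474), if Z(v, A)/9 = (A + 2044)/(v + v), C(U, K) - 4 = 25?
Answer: 1083891042/495489557 ≈ 2.1875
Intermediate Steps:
C(U, K) = 29 (C(U, K) = 4 + 25 = 29)
Z(v, A) = 9*(2044 + A)/(2*v) (Z(v, A) = 9*((A + 2044)/(v + v)) = 9*((2044 + A)/((2*v))) = 9*((2044 + A)*(1/(2*v))) = 9*((2044 + A)/(2*v)) = 9*(2044 + A)/(2*v))
Y = -167913/206 (Y = 9*(9*(2044 + 29)/(2*(-8*11 - 15))) = 9*((9/2)*2073/(-88 - 15)) = 9*((9/2)*2073/(-103)) = 9*((9/2)*(-1/103)*2073) = 9*(-18657/206) = -167913/206 ≈ -815.11)
(-689033 - 4572574)/(Y - 2404474) = (-689033 - 4572574)/(-167913/206 - 2404474) = -5261607/(-495489557/206) = -5261607*(-206/495489557) = 1083891042/495489557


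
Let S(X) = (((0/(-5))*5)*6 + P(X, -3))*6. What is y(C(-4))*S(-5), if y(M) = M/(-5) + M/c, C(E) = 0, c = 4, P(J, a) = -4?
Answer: 0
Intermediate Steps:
y(M) = M/20 (y(M) = M/(-5) + M/4 = M*(-⅕) + M*(¼) = -M/5 + M/4 = M/20)
S(X) = -24 (S(X) = (((0/(-5))*5)*6 - 4)*6 = (((0*(-⅕))*5)*6 - 4)*6 = ((0*5)*6 - 4)*6 = (0*6 - 4)*6 = (0 - 4)*6 = -4*6 = -24)
y(C(-4))*S(-5) = ((1/20)*0)*(-24) = 0*(-24) = 0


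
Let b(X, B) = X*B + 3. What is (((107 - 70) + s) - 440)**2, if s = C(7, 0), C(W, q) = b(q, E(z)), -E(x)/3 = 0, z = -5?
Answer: 160000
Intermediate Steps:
E(x) = 0 (E(x) = -3*0 = 0)
b(X, B) = 3 + B*X (b(X, B) = B*X + 3 = 3 + B*X)
C(W, q) = 3 (C(W, q) = 3 + 0*q = 3 + 0 = 3)
s = 3
(((107 - 70) + s) - 440)**2 = (((107 - 70) + 3) - 440)**2 = ((37 + 3) - 440)**2 = (40 - 440)**2 = (-400)**2 = 160000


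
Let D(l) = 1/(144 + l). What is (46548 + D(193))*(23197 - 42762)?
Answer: -306909835505/337 ≈ -9.1071e+8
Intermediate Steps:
(46548 + D(193))*(23197 - 42762) = (46548 + 1/(144 + 193))*(23197 - 42762) = (46548 + 1/337)*(-19565) = (15686677/337)*(-19565) = -306909835505/337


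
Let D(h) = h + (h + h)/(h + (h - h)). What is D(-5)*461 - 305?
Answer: -1688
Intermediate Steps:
D(h) = 2 + h (D(h) = h + (2*h)/(h + 0) = h + (2*h)/h = h + 2 = 2 + h)
D(-5)*461 - 305 = (2 - 5)*461 - 305 = -3*461 - 305 = -1383 - 305 = -1688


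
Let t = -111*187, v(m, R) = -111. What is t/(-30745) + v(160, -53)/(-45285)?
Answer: 5717536/8438105 ≈ 0.67759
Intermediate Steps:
t = -20757
t/(-30745) + v(160, -53)/(-45285) = -20757/(-30745) - 111/(-45285) = -20757*(-1/30745) - 111*(-1/45285) = 1887/2795 + 37/15095 = 5717536/8438105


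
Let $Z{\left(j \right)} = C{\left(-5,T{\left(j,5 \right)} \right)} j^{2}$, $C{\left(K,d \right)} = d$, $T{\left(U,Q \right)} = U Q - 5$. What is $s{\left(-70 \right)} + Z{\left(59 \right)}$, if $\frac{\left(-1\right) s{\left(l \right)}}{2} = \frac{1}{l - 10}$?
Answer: $\frac{40379601}{40} \approx 1.0095 \cdot 10^{6}$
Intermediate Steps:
$T{\left(U,Q \right)} = -5 + Q U$ ($T{\left(U,Q \right)} = Q U - 5 = -5 + Q U$)
$Z{\left(j \right)} = j^{2} \left(-5 + 5 j\right)$ ($Z{\left(j \right)} = \left(-5 + 5 j\right) j^{2} = j^{2} \left(-5 + 5 j\right)$)
$s{\left(l \right)} = - \frac{2}{-10 + l}$ ($s{\left(l \right)} = - \frac{2}{l - 10} = - \frac{2}{-10 + l}$)
$s{\left(-70 \right)} + Z{\left(59 \right)} = - \frac{2}{-10 - 70} + 5 \cdot 59^{2} \left(-1 + 59\right) = - \frac{2}{-80} + 5 \cdot 3481 \cdot 58 = \left(-2\right) \left(- \frac{1}{80}\right) + 1009490 = \frac{1}{40} + 1009490 = \frac{40379601}{40}$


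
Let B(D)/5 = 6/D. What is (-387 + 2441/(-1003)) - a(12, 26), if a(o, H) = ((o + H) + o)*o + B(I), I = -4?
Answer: -1969759/2006 ≈ -981.93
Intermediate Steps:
B(D) = 30/D (B(D) = 5*(6/D) = 30/D)
a(o, H) = -15/2 + o*(H + 2*o) (a(o, H) = ((o + H) + o)*o + 30/(-4) = ((H + o) + o)*o + 30*(-¼) = (H + 2*o)*o - 15/2 = o*(H + 2*o) - 15/2 = -15/2 + o*(H + 2*o))
(-387 + 2441/(-1003)) - a(12, 26) = (-387 + 2441/(-1003)) - (-15/2 + 2*12² + 26*12) = (-387 + 2441*(-1/1003)) - (-15/2 + 2*144 + 312) = (-387 - 2441/1003) - (-15/2 + 288 + 312) = -390602/1003 - 1*1185/2 = -390602/1003 - 1185/2 = -1969759/2006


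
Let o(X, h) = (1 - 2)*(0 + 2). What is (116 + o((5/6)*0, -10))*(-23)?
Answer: -2622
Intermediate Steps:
o(X, h) = -2 (o(X, h) = -1*2 = -2)
(116 + o((5/6)*0, -10))*(-23) = (116 - 2)*(-23) = 114*(-23) = -2622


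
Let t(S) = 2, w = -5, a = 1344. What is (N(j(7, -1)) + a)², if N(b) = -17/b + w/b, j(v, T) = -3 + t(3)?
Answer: 1865956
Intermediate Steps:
j(v, T) = -1 (j(v, T) = -3 + 2 = -1)
N(b) = -22/b (N(b) = -17/b - 5/b = -22/b)
(N(j(7, -1)) + a)² = (-22/(-1) + 1344)² = (-22*(-1) + 1344)² = (22 + 1344)² = 1366² = 1865956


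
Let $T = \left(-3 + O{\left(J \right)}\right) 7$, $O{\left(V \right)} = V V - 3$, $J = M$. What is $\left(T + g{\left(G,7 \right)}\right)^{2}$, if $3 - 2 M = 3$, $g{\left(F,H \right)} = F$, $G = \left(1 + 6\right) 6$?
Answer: $0$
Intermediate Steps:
$G = 42$ ($G = 7 \cdot 6 = 42$)
$M = 0$ ($M = \frac{3}{2} - \frac{3}{2} = 0$)
$J = 0$
$O{\left(V \right)} = -3 + V^{2}$ ($O{\left(V \right)} = V^{2} - 3 = -3 + V^{2}$)
$T = -42$ ($T = \left(-3 - \left(3 - 0^{2}\right)\right) 7 = \left(-3 + \left(-3 + 0\right)\right) 7 = \left(-3 - 3\right) 7 = \left(-6\right) 7 = -42$)
$\left(T + g{\left(G,7 \right)}\right)^{2} = \left(-42 + 42\right)^{2} = 0^{2} = 0$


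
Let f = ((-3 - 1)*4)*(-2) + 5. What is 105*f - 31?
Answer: 3854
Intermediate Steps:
f = 37 (f = -4*4*(-2) + 5 = -16*(-2) + 5 = 32 + 5 = 37)
105*f - 31 = 105*37 - 31 = 3885 - 31 = 3854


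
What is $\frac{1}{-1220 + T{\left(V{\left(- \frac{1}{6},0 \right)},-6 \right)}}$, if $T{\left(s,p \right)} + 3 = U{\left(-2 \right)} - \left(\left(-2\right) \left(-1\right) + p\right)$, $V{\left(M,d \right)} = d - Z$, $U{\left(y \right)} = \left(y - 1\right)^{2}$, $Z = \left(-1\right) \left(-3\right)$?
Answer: $- \frac{1}{1210} \approx -0.00082645$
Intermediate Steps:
$Z = 3$
$U{\left(y \right)} = \left(-1 + y\right)^{2}$
$V{\left(M,d \right)} = -3 + d$ ($V{\left(M,d \right)} = d - 3 = -3 + d$)
$T{\left(s,p \right)} = 4 - p$ ($T{\left(s,p \right)} = -3 - \left(2 + p - \left(-1 - 2\right)^{2}\right) = -3 - \left(2 - 9 + p\right) = -3 + \left(9 - \left(2 + p\right)\right) = -3 - \left(-7 + p\right) = 4 - p$)
$\frac{1}{-1220 + T{\left(V{\left(- \frac{1}{6},0 \right)},-6 \right)}} = \frac{1}{-1220 + \left(4 - -6\right)} = \frac{1}{-1220 + \left(4 + 6\right)} = \frac{1}{-1220 + 10} = \frac{1}{-1210} = - \frac{1}{1210}$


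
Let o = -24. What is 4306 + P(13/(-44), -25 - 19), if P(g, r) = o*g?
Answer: 47444/11 ≈ 4313.1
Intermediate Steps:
P(g, r) = -24*g
4306 + P(13/(-44), -25 - 19) = 4306 - 312/(-44) = 4306 - 312*(-1)/44 = 4306 - 24*(-13/44) = 4306 + 78/11 = 47444/11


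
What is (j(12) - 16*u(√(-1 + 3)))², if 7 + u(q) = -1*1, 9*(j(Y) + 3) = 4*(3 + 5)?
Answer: 1338649/81 ≈ 16527.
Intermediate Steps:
j(Y) = 5/9 (j(Y) = -3 + (4*(3 + 5))/9 = -3 + (4*8)/9 = -3 + (⅑)*32 = -3 + 32/9 = 5/9)
u(q) = -8 (u(q) = -7 - 1*1 = -7 - 1 = -8)
(j(12) - 16*u(√(-1 + 3)))² = (5/9 - 16*(-8))² = (5/9 + 128)² = (1157/9)² = 1338649/81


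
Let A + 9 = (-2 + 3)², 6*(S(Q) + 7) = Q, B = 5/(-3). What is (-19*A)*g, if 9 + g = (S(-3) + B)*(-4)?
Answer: 12616/3 ≈ 4205.3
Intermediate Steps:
B = -5/3 (B = 5*(-⅓) = -5/3 ≈ -1.6667)
S(Q) = -7 + Q/6
g = 83/3 (g = -9 + ((-7 + (⅙)*(-3)) - 5/3)*(-4) = -9 + ((-7 - ½) - 5/3)*(-4) = -9 + (-15/2 - 5/3)*(-4) = -9 - 55/6*(-4) = -9 + 110/3 = 83/3 ≈ 27.667)
A = -8 (A = -9 + (-2 + 3)² = -9 + 1² = -9 + 1 = -8)
(-19*A)*g = -19*(-8)*(83/3) = 152*(83/3) = 12616/3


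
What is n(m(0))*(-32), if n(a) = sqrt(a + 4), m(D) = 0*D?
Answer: -64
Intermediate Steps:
m(D) = 0
n(a) = sqrt(4 + a)
n(m(0))*(-32) = sqrt(4 + 0)*(-32) = sqrt(4)*(-32) = 2*(-32) = -64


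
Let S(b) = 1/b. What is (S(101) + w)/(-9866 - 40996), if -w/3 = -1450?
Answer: -439351/5137062 ≈ -0.085526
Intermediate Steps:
w = 4350 (w = -3*(-1450) = 4350)
(S(101) + w)/(-9866 - 40996) = (1/101 + 4350)/(-9866 - 40996) = (1/101 + 4350)/(-50862) = (439351/101)*(-1/50862) = -439351/5137062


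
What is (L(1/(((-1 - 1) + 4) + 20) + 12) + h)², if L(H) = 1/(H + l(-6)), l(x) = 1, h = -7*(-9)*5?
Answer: 8177042329/82369 ≈ 99273.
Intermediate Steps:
h = 315 (h = 63*5 = 315)
L(H) = 1/(1 + H) (L(H) = 1/(H + 1) = 1/(1 + H))
(L(1/(((-1 - 1) + 4) + 20) + 12) + h)² = (1/(1 + (1/(((-1 - 1) + 4) + 20) + 12)) + 315)² = (1/(1 + (1/((-2 + 4) + 20) + 12)) + 315)² = (1/(1 + (1/(2 + 20) + 12)) + 315)² = (1/(1 + (1/22 + 12)) + 315)² = (1/(1 + 265/22) + 315)² = (1/(287/22) + 315)² = (22/287 + 315)² = (90427/287)² = 8177042329/82369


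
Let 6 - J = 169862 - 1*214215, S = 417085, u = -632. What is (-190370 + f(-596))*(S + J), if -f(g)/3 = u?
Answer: -86970196456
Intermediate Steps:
f(g) = 1896 (f(g) = -3*(-632) = 1896)
J = 44359 (J = 6 - (169862 - 1*214215) = 6 - (169862 - 214215) = 6 - 1*(-44353) = 6 + 44353 = 44359)
(-190370 + f(-596))*(S + J) = (-190370 + 1896)*(417085 + 44359) = -188474*461444 = -86970196456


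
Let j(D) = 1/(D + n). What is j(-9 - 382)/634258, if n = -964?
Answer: -1/859419590 ≈ -1.1636e-9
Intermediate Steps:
j(D) = 1/(-964 + D) (j(D) = 1/(D - 964) = 1/(-964 + D))
j(-9 - 382)/634258 = 1/(-964 + (-9 - 382)*634258) = (1/634258)/(-964 - 391) = (1/634258)/(-1355) = -1/1355*1/634258 = -1/859419590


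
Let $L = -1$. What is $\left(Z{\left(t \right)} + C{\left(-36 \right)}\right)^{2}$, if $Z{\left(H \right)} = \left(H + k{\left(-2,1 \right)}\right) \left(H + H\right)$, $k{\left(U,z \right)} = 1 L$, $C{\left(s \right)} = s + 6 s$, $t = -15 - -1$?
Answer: $28224$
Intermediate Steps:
$t = -14$ ($t = -15 + 1 = -14$)
$C{\left(s \right)} = 7 s$
$k{\left(U,z \right)} = -1$ ($k{\left(U,z \right)} = 1 \left(-1\right) = -1$)
$Z{\left(H \right)} = 2 H \left(-1 + H\right)$ ($Z{\left(H \right)} = \left(H - 1\right) \left(H + H\right) = \left(-1 + H\right) 2 H = 2 H \left(-1 + H\right)$)
$\left(Z{\left(t \right)} + C{\left(-36 \right)}\right)^{2} = \left(2 \left(-14\right) \left(-1 - 14\right) + 7 \left(-36\right)\right)^{2} = \left(2 \left(-14\right) \left(-15\right) - 252\right)^{2} = \left(420 - 252\right)^{2} = 168^{2} = 28224$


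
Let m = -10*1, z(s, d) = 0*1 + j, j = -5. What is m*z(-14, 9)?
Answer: 50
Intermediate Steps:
z(s, d) = -5 (z(s, d) = 0*1 - 5 = 0 - 5 = -5)
m = -10
m*z(-14, 9) = -10*(-5) = 50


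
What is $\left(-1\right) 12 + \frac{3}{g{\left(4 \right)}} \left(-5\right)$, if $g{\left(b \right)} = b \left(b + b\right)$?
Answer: $- \frac{399}{32} \approx -12.469$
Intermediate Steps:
$g{\left(b \right)} = 2 b^{2}$ ($g{\left(b \right)} = b 2 b = 2 b^{2}$)
$\left(-1\right) 12 + \frac{3}{g{\left(4 \right)}} \left(-5\right) = \left(-1\right) 12 + \frac{3}{2 \cdot 4^{2}} \left(-5\right) = -12 + \frac{3}{2 \cdot 16} \left(-5\right) = -12 + \frac{3}{32} \left(-5\right) = -12 - \frac{15}{32} = - \frac{399}{32}$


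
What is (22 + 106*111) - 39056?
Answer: -27268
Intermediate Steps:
(22 + 106*111) - 39056 = (22 + 11766) - 39056 = 11788 - 39056 = -27268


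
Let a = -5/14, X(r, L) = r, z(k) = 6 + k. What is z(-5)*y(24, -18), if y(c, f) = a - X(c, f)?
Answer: -341/14 ≈ -24.357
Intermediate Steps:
a = -5/14 (a = -5*1/14 = -5/14 ≈ -0.35714)
y(c, f) = -5/14 - c
z(-5)*y(24, -18) = (6 - 5)*(-5/14 - 1*24) = 1*(-5/14 - 24) = 1*(-341/14) = -341/14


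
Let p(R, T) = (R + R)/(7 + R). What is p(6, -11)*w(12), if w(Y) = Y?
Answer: 144/13 ≈ 11.077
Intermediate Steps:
p(R, T) = 2*R/(7 + R) (p(R, T) = (2*R)/(7 + R) = 2*R/(7 + R))
p(6, -11)*w(12) = (2*6/(7 + 6))*12 = (2*6/13)*12 = (2*6*(1/13))*12 = (12/13)*12 = 144/13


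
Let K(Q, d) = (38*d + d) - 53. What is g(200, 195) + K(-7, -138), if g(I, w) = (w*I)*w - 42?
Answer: 7599523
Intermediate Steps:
K(Q, d) = -53 + 39*d (K(Q, d) = 39*d - 53 = -53 + 39*d)
g(I, w) = -42 + I*w**2 (g(I, w) = (I*w)*w - 42 = I*w**2 - 42 = -42 + I*w**2)
g(200, 195) + K(-7, -138) = (-42 + 200*195**2) + (-53 + 39*(-138)) = (-42 + 200*38025) + (-53 - 5382) = (-42 + 7605000) - 5435 = 7604958 - 5435 = 7599523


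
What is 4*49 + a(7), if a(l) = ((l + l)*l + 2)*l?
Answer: 896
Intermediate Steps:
a(l) = l*(2 + 2*l²) (a(l) = ((2*l)*l + 2)*l = (2*l² + 2)*l = (2 + 2*l²)*l = l*(2 + 2*l²))
4*49 + a(7) = 4*49 + 2*7*(1 + 7²) = 196 + 2*7*(1 + 49) = 196 + 2*7*50 = 196 + 700 = 896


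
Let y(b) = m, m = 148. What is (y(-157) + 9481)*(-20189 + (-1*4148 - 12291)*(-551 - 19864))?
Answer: 3231319039484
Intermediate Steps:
y(b) = 148
(y(-157) + 9481)*(-20189 + (-1*4148 - 12291)*(-551 - 19864)) = (148 + 9481)*(-20189 + (-1*4148 - 12291)*(-551 - 19864)) = 9629*(-20189 + (-4148 - 12291)*(-20415)) = 9629*(-20189 - 16439*(-20415)) = 9629*(-20189 + 335602185) = 9629*335581996 = 3231319039484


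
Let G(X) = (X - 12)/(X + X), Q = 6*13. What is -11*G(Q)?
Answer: -121/26 ≈ -4.6538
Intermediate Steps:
Q = 78
G(X) = (-12 + X)/(2*X) (G(X) = (-12 + X)/((2*X)) = (-12 + X)*(1/(2*X)) = (-12 + X)/(2*X))
-11*G(Q) = -11*(-12 + 78)/(2*78) = -11*66/(2*78) = -11*11/26 = -121/26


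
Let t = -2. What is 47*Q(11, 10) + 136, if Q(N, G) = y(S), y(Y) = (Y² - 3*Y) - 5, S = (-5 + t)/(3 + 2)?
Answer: 4763/25 ≈ 190.52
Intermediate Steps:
S = -7/5 (S = (-5 - 2)/(3 + 2) = -7/5 ≈ -1.4000)
y(Y) = -5 + Y² - 3*Y
Q(N, G) = 29/25 (Q(N, G) = -5 + (-7/5)² - 3*(-7/5) = -5 + 49/25 + 21/5 = 29/25)
47*Q(11, 10) + 136 = 47*(29/25) + 136 = 1363/25 + 136 = 4763/25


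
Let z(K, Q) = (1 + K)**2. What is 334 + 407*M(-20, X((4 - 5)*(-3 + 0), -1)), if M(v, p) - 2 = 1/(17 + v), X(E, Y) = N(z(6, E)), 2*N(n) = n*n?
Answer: 3037/3 ≈ 1012.3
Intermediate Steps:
N(n) = n**2/2 (N(n) = (n*n)/2 = n**2/2)
X(E, Y) = 2401/2 (X(E, Y) = ((1 + 6)**2)**2/2 = (7**2)**2/2 = (1/2)*49**2 = (1/2)*2401 = 2401/2)
M(v, p) = 2 + 1/(17 + v)
334 + 407*M(-20, X((4 - 5)*(-3 + 0), -1)) = 334 + 407*((35 + 2*(-20))/(17 - 20)) = 334 + 407*((35 - 40)/(-3)) = 334 + 407*(-1/3*(-5)) = 334 + 407*(5/3) = 334 + 2035/3 = 3037/3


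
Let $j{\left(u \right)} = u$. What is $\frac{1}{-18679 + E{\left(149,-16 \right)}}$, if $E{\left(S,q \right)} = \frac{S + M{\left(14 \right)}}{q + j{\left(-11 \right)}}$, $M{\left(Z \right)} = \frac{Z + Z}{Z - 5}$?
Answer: $- \frac{243}{4540366} \approx -5.352 \cdot 10^{-5}$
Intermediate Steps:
$M{\left(Z \right)} = \frac{2 Z}{-5 + Z}$
$E{\left(S,q \right)} = \frac{\frac{28}{9} + S}{-11 + q}$ ($E{\left(S,q \right)} = \frac{S + 2 \cdot 14 \frac{1}{-5 + 14}}{q - 11} = \frac{S + 2 \cdot 14 \cdot \frac{1}{9}}{-11 + q} = \frac{S + \frac{28}{9}}{-11 + q} = \frac{\frac{28}{9} + S}{-11 + q}$)
$\frac{1}{-18679 + E{\left(149,-16 \right)}} = \frac{1}{-18679 + \frac{\frac{28}{9} + 149}{-11 - 16}} = \frac{1}{-18679 + \frac{1}{-27} \cdot \frac{1369}{9}} = \frac{1}{-18679 - \frac{1369}{243}} = \frac{1}{- \frac{4540366}{243}} = - \frac{243}{4540366}$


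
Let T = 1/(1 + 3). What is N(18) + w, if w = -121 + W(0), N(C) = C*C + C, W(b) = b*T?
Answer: 221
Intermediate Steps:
T = ¼ (T = 1/4 = ¼ ≈ 0.25000)
W(b) = b/4 (W(b) = b*(¼) = b/4)
N(C) = C + C² (N(C) = C² + C = C + C²)
w = -121 (w = -121 + (¼)*0 = -121 + 0 = -121)
N(18) + w = 18*(1 + 18) - 121 = 18*19 - 121 = 342 - 121 = 221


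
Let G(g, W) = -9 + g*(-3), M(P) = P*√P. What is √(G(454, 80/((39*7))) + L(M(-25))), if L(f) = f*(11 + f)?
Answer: √(-16996 - 1375*I) ≈ 5.2692 - 130.48*I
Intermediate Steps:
M(P) = P^(3/2)
G(g, W) = -9 - 3*g
√(G(454, 80/((39*7))) + L(M(-25))) = √((-9 - 3*454) + (-25)^(3/2)*(11 + (-25)^(3/2))) = √((-9 - 1362) + (-125*I)*(11 - 125*I)) = √(-1371 - 125*I*(11 - 125*I))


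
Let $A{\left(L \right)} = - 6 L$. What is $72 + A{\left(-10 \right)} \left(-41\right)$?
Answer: $-2388$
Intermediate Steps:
$72 + A{\left(-10 \right)} \left(-41\right) = 72 + \left(-6\right) \left(-10\right) \left(-41\right) = 72 + 60 \left(-41\right) = 72 - 2460 = -2388$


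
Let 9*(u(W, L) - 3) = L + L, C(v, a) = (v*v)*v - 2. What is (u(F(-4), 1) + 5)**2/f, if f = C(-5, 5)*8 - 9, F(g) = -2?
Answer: -5476/83025 ≈ -0.065956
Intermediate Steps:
C(v, a) = -2 + v**3 (C(v, a) = v**2*v - 2 = v**3 - 2 = -2 + v**3)
u(W, L) = 3 + 2*L/9 (u(W, L) = 3 + (L + L)/9 = 3 + (2*L)/9 = 3 + 2*L/9)
f = -1025 (f = (-2 + (-5)**3)*8 - 9 = (-2 - 125)*8 - 9 = -127*8 - 9 = -1016 - 9 = -1025)
(u(F(-4), 1) + 5)**2/f = ((3 + (2/9)*1) + 5)**2/(-1025) = ((3 + 2/9) + 5)**2*(-1/1025) = (29/9 + 5)**2*(-1/1025) = (74/9)**2*(-1/1025) = (5476/81)*(-1/1025) = -5476/83025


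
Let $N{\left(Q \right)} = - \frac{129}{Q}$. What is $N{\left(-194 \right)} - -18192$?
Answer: $\frac{3529377}{194} \approx 18193.0$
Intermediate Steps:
$N{\left(-194 \right)} - -18192 = - \frac{129}{-194} - -18192 = \left(-129\right) \left(- \frac{1}{194}\right) + 18192 = \frac{129}{194} + 18192 = \frac{3529377}{194}$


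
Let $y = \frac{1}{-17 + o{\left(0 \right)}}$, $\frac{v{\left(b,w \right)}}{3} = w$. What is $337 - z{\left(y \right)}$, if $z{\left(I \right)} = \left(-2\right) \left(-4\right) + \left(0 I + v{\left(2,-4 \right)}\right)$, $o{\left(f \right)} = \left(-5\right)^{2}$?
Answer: $341$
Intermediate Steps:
$o{\left(f \right)} = 25$
$v{\left(b,w \right)} = 3 w$
$y = \frac{1}{8}$ ($y = \frac{1}{-17 + 25} = \frac{1}{8} \approx 0.125$)
$z{\left(I \right)} = -4$ ($z{\left(I \right)} = \left(-2\right) \left(-4\right) + \left(0 I + 3 \left(-4\right)\right) = 8 + \left(0 - 12\right) = 8 - 12 = -4$)
$337 - z{\left(y \right)} = 337 - -4 = 337 + 4 = 341$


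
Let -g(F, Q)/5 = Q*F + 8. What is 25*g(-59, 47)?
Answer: 345625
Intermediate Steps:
g(F, Q) = -40 - 5*F*Q (g(F, Q) = -5*(Q*F + 8) = -5*(F*Q + 8) = -5*(8 + F*Q) = -40 - 5*F*Q)
25*g(-59, 47) = 25*(-40 - 5*(-59)*47) = 25*(-40 + 13865) = 25*13825 = 345625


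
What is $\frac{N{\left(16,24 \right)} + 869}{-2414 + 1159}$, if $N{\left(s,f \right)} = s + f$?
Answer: $- \frac{909}{1255} \approx -0.7243$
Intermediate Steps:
$N{\left(s,f \right)} = f + s$
$\frac{N{\left(16,24 \right)} + 869}{-2414 + 1159} = \frac{\left(24 + 16\right) + 869}{-2414 + 1159} = \frac{40 + 869}{-1255} = 909 \left(- \frac{1}{1255}\right) = - \frac{909}{1255}$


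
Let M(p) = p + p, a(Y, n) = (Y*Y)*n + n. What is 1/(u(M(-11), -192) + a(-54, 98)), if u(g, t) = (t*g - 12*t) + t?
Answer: 1/292202 ≈ 3.4223e-6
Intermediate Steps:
a(Y, n) = n + n*Y² (a(Y, n) = Y²*n + n = n*Y² + n = n + n*Y²)
M(p) = 2*p
u(g, t) = -11*t + g*t (u(g, t) = (g*t - 12*t) + t = (-12*t + g*t) + t = -11*t + g*t)
1/(u(M(-11), -192) + a(-54, 98)) = 1/(-192*(-11 + 2*(-11)) + 98*(1 + (-54)²)) = 1/(-192*(-11 - 22) + 98*(1 + 2916)) = 1/(-192*(-33) + 98*2917) = 1/(6336 + 285866) = 1/292202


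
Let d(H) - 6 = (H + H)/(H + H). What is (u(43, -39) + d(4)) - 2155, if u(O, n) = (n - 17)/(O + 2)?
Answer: -96716/45 ≈ -2149.2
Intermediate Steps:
u(O, n) = (-17 + n)/(2 + O)
d(H) = 7 (d(H) = 6 + (H + H)/(H + H) = 6 + (2*H)/((2*H)) = 6 + (2*H)*(1/(2*H)) = 6 + 1 = 7)
(u(43, -39) + d(4)) - 2155 = ((-17 - 39)/(2 + 43) + 7) - 2155 = (-56/45 + 7) - 2155 = 259/45 - 2155 = -96716/45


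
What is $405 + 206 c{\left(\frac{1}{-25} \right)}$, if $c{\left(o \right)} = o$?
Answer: $\frac{9919}{25} \approx 396.76$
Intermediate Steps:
$405 + 206 c{\left(\frac{1}{-25} \right)} = 405 + \frac{206}{-25} = 405 + 206 \left(- \frac{1}{25}\right) = 405 - \frac{206}{25} = \frac{9919}{25}$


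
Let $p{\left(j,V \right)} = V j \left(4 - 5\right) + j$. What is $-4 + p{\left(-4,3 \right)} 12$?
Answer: $92$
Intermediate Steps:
$p{\left(j,V \right)} = j - V j$ ($p{\left(j,V \right)} = V j \left(-1\right) + j = V \left(- j\right) + j = - V j + j = j - V j$)
$-4 + p{\left(-4,3 \right)} 12 = -4 + - 4 \left(1 - 3\right) 12 = -4 + \left(-4\right) \left(-2\right) 12 = -4 + 8 \cdot 12 = -4 + 96 = 92$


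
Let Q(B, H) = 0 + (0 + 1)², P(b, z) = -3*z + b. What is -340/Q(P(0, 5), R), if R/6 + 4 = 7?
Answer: -340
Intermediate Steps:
R = 18 (R = -24 + 6*7 = -24 + 42 = 18)
P(b, z) = b - 3*z
Q(B, H) = 1 (Q(B, H) = 0 + 1² = 0 + 1 = 1)
-340/Q(P(0, 5), R) = -340/1 = -340*1 = -340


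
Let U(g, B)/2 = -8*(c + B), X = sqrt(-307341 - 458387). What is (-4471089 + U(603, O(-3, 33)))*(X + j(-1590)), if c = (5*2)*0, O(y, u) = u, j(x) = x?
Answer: 7109871030 - 17886468*I*sqrt(47858) ≈ 7.1099e+9 - 3.9129e+9*I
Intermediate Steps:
X = 4*I*sqrt(47858) (X = sqrt(-765728) = 4*I*sqrt(47858) ≈ 875.06*I)
c = 0 (c = 10*0 = 0)
U(g, B) = -16*B (U(g, B) = 2*(-8*(0 + B)) = 2*(-8*B) = -16*B)
(-4471089 + U(603, O(-3, 33)))*(X + j(-1590)) = (-4471089 - 16*33)*(4*I*sqrt(47858) - 1590) = (-4471089 - 528)*(-1590 + 4*I*sqrt(47858)) = -4471617*(-1590 + 4*I*sqrt(47858)) = 7109871030 - 17886468*I*sqrt(47858)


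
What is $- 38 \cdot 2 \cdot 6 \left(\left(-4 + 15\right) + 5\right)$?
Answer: $-7296$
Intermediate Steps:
$- 38 \cdot 2 \cdot 6 \left(\left(-4 + 15\right) + 5\right) = \left(-38\right) 12 \left(11 + 5\right) = \left(-456\right) 16 = -7296$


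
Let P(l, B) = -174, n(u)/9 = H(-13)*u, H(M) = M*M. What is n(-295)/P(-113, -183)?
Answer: 149565/58 ≈ 2578.7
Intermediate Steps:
H(M) = M²
n(u) = 1521*u (n(u) = 9*((-13)²*u) = 9*(169*u) = 1521*u)
n(-295)/P(-113, -183) = (1521*(-295))/(-174) = -448695*(-1/174) = 149565/58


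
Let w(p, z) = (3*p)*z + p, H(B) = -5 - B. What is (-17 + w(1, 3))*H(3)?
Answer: 56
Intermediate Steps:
w(p, z) = p + 3*p*z (w(p, z) = 3*p*z + p = p + 3*p*z)
(-17 + w(1, 3))*H(3) = (-17 + 1*(1 + 3*3))*(-5 - 1*3) = (-17 + 1*(1 + 9))*(-5 - 3) = (-17 + 1*10)*(-8) = (-17 + 10)*(-8) = -7*(-8) = 56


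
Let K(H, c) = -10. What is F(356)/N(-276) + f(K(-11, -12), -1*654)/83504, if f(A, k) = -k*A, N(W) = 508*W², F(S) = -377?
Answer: -15819533083/201961772352 ≈ -0.078329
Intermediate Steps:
f(A, k) = -A*k
F(356)/N(-276) + f(K(-11, -12), -1*654)/83504 = -377/(508*(-276)²) - 1*(-10)*(-1*654)/83504 = -377/(508*76176) - 1*(-10)*(-654)*(1/83504) = -377/38697408 - 6540*1/83504 = -377*1/38697408 - 1635/20876 = -377/38697408 - 1635/20876 = -15819533083/201961772352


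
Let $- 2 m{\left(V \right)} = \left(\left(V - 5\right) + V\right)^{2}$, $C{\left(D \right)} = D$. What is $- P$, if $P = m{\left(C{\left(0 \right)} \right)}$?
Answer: $\frac{25}{2} \approx 12.5$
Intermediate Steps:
$m{\left(V \right)} = - \frac{\left(-5 + 2 V\right)^{2}}{2}$ ($m{\left(V \right)} = - \frac{\left(\left(V - 5\right) + V\right)^{2}}{2} = - \frac{\left(\left(-5 + V\right) + V\right)^{2}}{2} = - \frac{\left(-5 + 2 V\right)^{2}}{2}$)
$P = - \frac{25}{2}$ ($P = - \frac{\left(-5 + 2 \cdot 0\right)^{2}}{2} = - \frac{\left(-5 + 0\right)^{2}}{2} = - \frac{\left(-5\right)^{2}}{2} = \left(- \frac{1}{2}\right) 25 = - \frac{25}{2} \approx -12.5$)
$- P = \left(-1\right) \left(- \frac{25}{2}\right) = \frac{25}{2}$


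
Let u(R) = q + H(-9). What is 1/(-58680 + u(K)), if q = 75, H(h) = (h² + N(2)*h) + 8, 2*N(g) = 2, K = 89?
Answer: -1/58525 ≈ -1.7087e-5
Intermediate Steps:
N(g) = 1 (N(g) = (½)*2 = 1)
H(h) = 8 + h + h² (H(h) = (h² + 1*h) + 8 = (h² + h) + 8 = (h + h²) + 8 = 8 + h + h²)
u(R) = 155 (u(R) = 75 + (8 - 9 + (-9)²) = 75 + (8 - 9 + 81) = 75 + 80 = 155)
1/(-58680 + u(K)) = 1/(-58680 + 155) = 1/(-58525) = -1/58525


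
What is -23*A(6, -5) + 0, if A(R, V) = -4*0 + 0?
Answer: 0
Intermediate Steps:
A(R, V) = 0 (A(R, V) = 0 + 0 = 0)
-23*A(6, -5) + 0 = -23*0 + 0 = 0 + 0 = 0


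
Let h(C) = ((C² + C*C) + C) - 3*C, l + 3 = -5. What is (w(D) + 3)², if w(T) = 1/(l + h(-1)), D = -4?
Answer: 121/16 ≈ 7.5625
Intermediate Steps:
l = -8 (l = -3 - 5 = -8)
h(C) = -2*C + 2*C² (h(C) = ((C² + C²) + C) - 3*C = (2*C² + C) - 3*C = (C + 2*C²) - 3*C = -2*C + 2*C²)
w(T) = -¼ (w(T) = 1/(-8 + 2*(-1)*(-1 - 1)) = 1/(-8 + 2*(-1)*(-2)) = 1/(-8 + 4) = 1/(-4) = -¼)
(w(D) + 3)² = (-¼ + 3)² = (11/4)² = 121/16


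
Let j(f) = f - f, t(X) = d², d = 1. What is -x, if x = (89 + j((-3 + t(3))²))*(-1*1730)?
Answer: 153970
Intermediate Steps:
t(X) = 1 (t(X) = 1² = 1)
j(f) = 0
x = -153970 (x = (89 + 0)*(-1*1730) = 89*(-1730) = -153970)
-x = -1*(-153970) = 153970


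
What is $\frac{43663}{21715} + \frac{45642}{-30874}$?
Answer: $\frac{4150412}{7795685} \approx 0.5324$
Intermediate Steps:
$\frac{43663}{21715} + \frac{45642}{-30874} = 43663 \cdot \frac{1}{21715} + 45642 \left(- \frac{1}{30874}\right) = \frac{43663}{21715} - \frac{22821}{15437} = \frac{4150412}{7795685}$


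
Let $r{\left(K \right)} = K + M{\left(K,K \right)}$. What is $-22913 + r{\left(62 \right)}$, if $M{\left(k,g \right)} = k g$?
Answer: $-19007$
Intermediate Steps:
$M{\left(k,g \right)} = g k$
$r{\left(K \right)} = K + K^{2}$ ($r{\left(K \right)} = K + K K = K + K^{2}$)
$-22913 + r{\left(62 \right)} = -22913 + 62 \left(1 + 62\right) = -22913 + 62 \cdot 63 = -22913 + 3906 = -19007$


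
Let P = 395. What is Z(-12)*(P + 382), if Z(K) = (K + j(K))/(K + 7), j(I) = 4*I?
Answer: 9324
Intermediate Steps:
Z(K) = 5*K/(7 + K) (Z(K) = (K + 4*K)/(K + 7) = (5*K)/(7 + K) = 5*K/(7 + K))
Z(-12)*(P + 382) = (5*(-12)/(7 - 12))*(395 + 382) = (5*(-12)/(-5))*777 = (5*(-12)*(-⅕))*777 = 12*777 = 9324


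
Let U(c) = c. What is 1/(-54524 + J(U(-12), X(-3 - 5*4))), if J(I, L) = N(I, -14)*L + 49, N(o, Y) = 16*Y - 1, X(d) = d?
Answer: -1/49300 ≈ -2.0284e-5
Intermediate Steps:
N(o, Y) = -1 + 16*Y
J(I, L) = 49 - 225*L (J(I, L) = (-1 + 16*(-14))*L + 49 = (-1 - 224)*L + 49 = -225*L + 49 = 49 - 225*L)
1/(-54524 + J(U(-12), X(-3 - 5*4))) = 1/(-54524 + (49 - 225*(-3 - 5*4))) = 1/(-54524 + (49 - 225*(-3 - 20))) = 1/(-54524 + (49 - 225*(-23))) = 1/(-54524 + (49 + 5175)) = 1/(-54524 + 5224) = 1/(-49300) = -1/49300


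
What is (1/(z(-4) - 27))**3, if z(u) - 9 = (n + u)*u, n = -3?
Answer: 1/1000 ≈ 0.0010000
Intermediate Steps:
z(u) = 9 + u*(-3 + u) (z(u) = 9 + (-3 + u)*u = 9 + u*(-3 + u))
(1/(z(-4) - 27))**3 = (1/((9 + (-4)**2 - 3*(-4)) - 27))**3 = (1/((9 + 16 + 12) - 27))**3 = (1/(37 - 27))**3 = (1/10)**3 = 1/1000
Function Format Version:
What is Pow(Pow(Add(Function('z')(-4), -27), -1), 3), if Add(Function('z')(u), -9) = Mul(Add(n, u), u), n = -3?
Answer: Rational(1, 1000) ≈ 0.0010000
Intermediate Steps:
Function('z')(u) = Add(9, Mul(u, Add(-3, u))) (Function('z')(u) = Add(9, Mul(Add(-3, u), u)) = Add(9, Mul(u, Add(-3, u))))
Pow(Pow(Add(Function('z')(-4), -27), -1), 3) = Pow(Pow(Add(Add(9, Pow(-4, 2), Mul(-3, -4)), -27), -1), 3) = Pow(Pow(Add(Add(9, 16, 12), -27), -1), 3) = Pow(Pow(Add(37, -27), -1), 3) = Pow(Pow(10, -1), 3) = Pow(Rational(1, 10), 3) = Rational(1, 1000)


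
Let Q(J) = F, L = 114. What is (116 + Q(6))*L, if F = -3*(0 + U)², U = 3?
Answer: 10146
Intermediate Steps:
F = -27 (F = -3*(0 + 3)² = -3*3² = -3*9 = -27)
Q(J) = -27
(116 + Q(6))*L = (116 - 27)*114 = 89*114 = 10146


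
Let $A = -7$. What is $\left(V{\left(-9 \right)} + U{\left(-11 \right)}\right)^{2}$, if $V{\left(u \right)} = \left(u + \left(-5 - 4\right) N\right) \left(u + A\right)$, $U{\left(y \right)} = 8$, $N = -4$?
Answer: $179776$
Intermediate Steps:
$V{\left(u \right)} = \left(-7 + u\right) \left(36 + u\right)$ ($V{\left(u \right)} = \left(u + \left(-5 - 4\right) \left(-4\right)\right) \left(u - 7\right) = \left(u - -36\right) \left(-7 + u\right) = \left(u + 36\right) \left(-7 + u\right) = \left(36 + u\right) \left(-7 + u\right) = \left(-7 + u\right) \left(36 + u\right)$)
$\left(V{\left(-9 \right)} + U{\left(-11 \right)}\right)^{2} = \left(\left(-252 + \left(-9\right)^{2} + 29 \left(-9\right)\right) + 8\right)^{2} = \left(\left(-252 + 81 - 261\right) + 8\right)^{2} = \left(-432 + 8\right)^{2} = \left(-424\right)^{2} = 179776$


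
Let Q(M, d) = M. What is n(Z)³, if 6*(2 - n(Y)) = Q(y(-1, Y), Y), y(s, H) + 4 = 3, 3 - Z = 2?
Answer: 2197/216 ≈ 10.171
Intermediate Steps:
Z = 1 (Z = 3 - 1*2 = 3 - 2 = 1)
y(s, H) = -1 (y(s, H) = -4 + 3 = -1)
n(Y) = 13/6 (n(Y) = 2 - ⅙*(-1) = 2 + ⅙ = 13/6)
n(Z)³ = (13/6)³ = 2197/216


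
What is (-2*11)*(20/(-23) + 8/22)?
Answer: 256/23 ≈ 11.130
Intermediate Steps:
(-2*11)*(20/(-23) + 8/22) = -22*(20*(-1/23) + 8*(1/22)) = -22*(-20/23 + 4/11) = -22*(-128/253) = 256/23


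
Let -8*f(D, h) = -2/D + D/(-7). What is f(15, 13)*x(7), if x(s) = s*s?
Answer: 1673/120 ≈ 13.942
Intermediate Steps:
x(s) = s²
f(D, h) = 1/(4*D) + D/56 (f(D, h) = -(-2/D + D/(-7))/8 = -(-2/D + D*(-⅐))/8 = -(-2/D - D/7)/8 = 1/(4*D) + D/56)
f(15, 13)*x(7) = ((1/56)*(14 + 15²)/15)*7² = ((1/56)*(1/15)*(14 + 225))*49 = ((1/56)*(1/15)*239)*49 = (239/840)*49 = 1673/120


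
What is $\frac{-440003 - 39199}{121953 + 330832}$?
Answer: $- \frac{479202}{452785} \approx -1.0583$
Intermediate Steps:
$\frac{-440003 - 39199}{121953 + 330832} = - \frac{479202}{452785}$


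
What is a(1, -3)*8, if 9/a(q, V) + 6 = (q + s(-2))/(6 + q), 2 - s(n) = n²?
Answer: -504/43 ≈ -11.721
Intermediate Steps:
s(n) = 2 - n²
a(q, V) = 9/(-6 + (-2 + q)/(6 + q)) (a(q, V) = 9/(-6 + (q + (2 - 1*(-2)²))/(6 + q)) = 9/(-6 + (q + (2 - 1*4))/(6 + q)) = 9/(-6 + (q + (2 - 4))/(6 + q)) = 9/(-6 + (q - 2)/(6 + q)) = 9/(-6 + (-2 + q)/(6 + q)))
a(1, -3)*8 = (9*(-6 - 1*1)/(38 + 5*1))*8 = (9*(-6 - 1)/(38 + 5))*8 = (9*(-7)/43)*8 = (9*(1/43)*(-7))*8 = -63/43*8 = -504/43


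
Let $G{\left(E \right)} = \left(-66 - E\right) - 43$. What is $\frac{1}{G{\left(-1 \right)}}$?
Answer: $- \frac{1}{108} \approx -0.0092593$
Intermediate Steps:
$G{\left(E \right)} = -109 - E$ ($G{\left(E \right)} = \left(-66 - E\right) - 43 = -109 - E$)
$\frac{1}{G{\left(-1 \right)}} = \frac{1}{-109 - -1} = \frac{1}{-109 + 1} = \frac{1}{-108} = - \frac{1}{108}$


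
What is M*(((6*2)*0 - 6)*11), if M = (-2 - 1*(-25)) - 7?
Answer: -1056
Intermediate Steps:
M = 16 (M = (-2 + 25) - 7 = 23 - 7 = 16)
M*(((6*2)*0 - 6)*11) = 16*(((6*2)*0 - 6)*11) = 16*((12*0 - 6)*11) = 16*((0 - 6)*11) = 16*(-6*11) = 16*(-66) = -1056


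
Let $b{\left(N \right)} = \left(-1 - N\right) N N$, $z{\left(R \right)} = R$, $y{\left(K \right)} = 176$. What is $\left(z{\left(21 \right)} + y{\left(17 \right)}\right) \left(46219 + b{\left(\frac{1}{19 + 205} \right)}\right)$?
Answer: $\frac{102336562713307}{11239424} \approx 9.1051 \cdot 10^{6}$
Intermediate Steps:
$b{\left(N \right)} = N^{2} \left(-1 - N\right)$ ($b{\left(N \right)} = N \left(-1 - N\right) N = N^{2} \left(-1 - N\right)$)
$\left(z{\left(21 \right)} + y{\left(17 \right)}\right) \left(46219 + b{\left(\frac{1}{19 + 205} \right)}\right) = \left(21 + 176\right) \left(46219 + \left(\frac{1}{19 + 205}\right)^{2} \left(-1 - \frac{1}{19 + 205}\right)\right) = 197 \left(46219 + \left(\frac{1}{224}\right)^{2} \left(-1 - \frac{1}{224}\right)\right) = 197 \left(46219 + \frac{-1 - \frac{1}{224}}{50176}\right) = 197 \left(46219 + \frac{1}{50176} \left(- \frac{225}{224}\right)\right) = 197 \left(46219 - \frac{225}{11239424}\right) = 197 \cdot \frac{519474937631}{11239424} = \frac{102336562713307}{11239424}$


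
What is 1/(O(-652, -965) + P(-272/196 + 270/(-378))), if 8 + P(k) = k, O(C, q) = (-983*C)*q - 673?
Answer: -49/30305746532 ≈ -1.6169e-9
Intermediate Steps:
O(C, q) = -673 - 983*C*q (O(C, q) = -983*C*q - 673 = -673 - 983*C*q)
P(k) = -8 + k
1/(O(-652, -965) + P(-272/196 + 270/(-378))) = 1/((-673 - 983*(-652)*(-965)) + (-8 + (-272/196 + 270/(-378)))) = 1/((-673 - 618483940) + (-8 + (-272*1/196 + 270*(-1/378)))) = 1/(-618484613 + (-8 + (-68/49 - 5/7))) = 1/(-618484613 + (-8 - 103/49)) = 1/(-618484613 - 495/49) = 1/(-30305746532/49) = -49/30305746532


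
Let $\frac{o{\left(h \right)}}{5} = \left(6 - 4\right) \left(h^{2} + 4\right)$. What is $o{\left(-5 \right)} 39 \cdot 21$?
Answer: $237510$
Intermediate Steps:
$o{\left(h \right)} = 40 + 10 h^{2}$ ($o{\left(h \right)} = 5 \left(6 - 4\right) \left(h^{2} + 4\right) = 5 \cdot 2 \left(4 + h^{2}\right) = 5 \left(8 + 2 h^{2}\right) = 40 + 10 h^{2}$)
$o{\left(-5 \right)} 39 \cdot 21 = \left(40 + 10 \left(-5\right)^{2}\right) 39 \cdot 21 = \left(40 + 10 \cdot 25\right) 39 \cdot 21 = \left(40 + 250\right) 39 \cdot 21 = 290 \cdot 39 \cdot 21 = 11310 \cdot 21 = 237510$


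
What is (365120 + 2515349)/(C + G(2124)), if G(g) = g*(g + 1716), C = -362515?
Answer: 2880469/7793645 ≈ 0.36959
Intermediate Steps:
G(g) = g*(1716 + g)
(365120 + 2515349)/(C + G(2124)) = (365120 + 2515349)/(-362515 + 2124*(1716 + 2124)) = 2880469/(-362515 + 2124*3840) = 2880469/(-362515 + 8156160) = 2880469/7793645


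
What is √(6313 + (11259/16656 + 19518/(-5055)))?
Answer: 9*√426098827631035/2338780 ≈ 79.434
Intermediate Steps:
√(6313 + (11259/16656 + 19518/(-5055))) = √(6313 + (11259*(1/16656) + 19518*(-1/5055))) = √(6313 + (3753/5552 - 6506/1685)) = √(6313 - 29797507/9355120) = √(59029075053/9355120) = 9*√426098827631035/2338780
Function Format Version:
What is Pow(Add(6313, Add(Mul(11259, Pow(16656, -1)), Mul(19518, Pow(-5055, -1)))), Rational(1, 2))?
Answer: Mul(Rational(9, 2338780), Pow(426098827631035, Rational(1, 2))) ≈ 79.434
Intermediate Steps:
Pow(Add(6313, Add(Mul(11259, Pow(16656, -1)), Mul(19518, Pow(-5055, -1)))), Rational(1, 2)) = Pow(Add(6313, Add(Mul(11259, Rational(1, 16656)), Mul(19518, Rational(-1, 5055)))), Rational(1, 2)) = Pow(Add(6313, Add(Rational(3753, 5552), Rational(-6506, 1685))), Rational(1, 2)) = Pow(Add(6313, Rational(-29797507, 9355120)), Rational(1, 2)) = Pow(Rational(59029075053, 9355120), Rational(1, 2)) = Mul(Rational(9, 2338780), Pow(426098827631035, Rational(1, 2)))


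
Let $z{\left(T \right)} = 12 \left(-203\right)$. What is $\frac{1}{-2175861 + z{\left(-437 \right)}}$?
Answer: $- \frac{1}{2178297} \approx -4.5907 \cdot 10^{-7}$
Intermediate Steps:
$z{\left(T \right)} = -2436$
$\frac{1}{-2175861 + z{\left(-437 \right)}} = \frac{1}{-2175861 - 2436} = \frac{1}{-2178297} = - \frac{1}{2178297}$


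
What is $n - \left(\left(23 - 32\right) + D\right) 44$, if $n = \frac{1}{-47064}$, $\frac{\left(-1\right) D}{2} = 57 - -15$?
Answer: $\frac{316834847}{47064} \approx 6732.0$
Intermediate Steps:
$D = -144$ ($D = - 2 \left(57 - -15\right) = - 2 \left(57 + 15\right) = \left(-2\right) 72 = -144$)
$n = - \frac{1}{47064} \approx -2.1248 \cdot 10^{-5}$
$n - \left(\left(23 - 32\right) + D\right) 44 = - \frac{1}{47064} - \left(\left(23 - 32\right) - 144\right) 44 = - \frac{1}{47064} - \left(-9 - 144\right) 44 = - \frac{1}{47064} - \left(-153\right) 44 = - \frac{1}{47064} - -6732 = - \frac{1}{47064} + 6732 = \frac{316834847}{47064}$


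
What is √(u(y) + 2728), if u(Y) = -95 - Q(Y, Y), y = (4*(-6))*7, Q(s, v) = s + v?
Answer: √2969 ≈ 54.489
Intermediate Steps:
y = -168 (y = -24*7 = -168)
u(Y) = -95 - 2*Y (u(Y) = -95 - (Y + Y) = -95 - 2*Y)
√(u(y) + 2728) = √((-95 - 2*(-168)) + 2728) = √((-95 + 336) + 2728) = √(241 + 2728) = √2969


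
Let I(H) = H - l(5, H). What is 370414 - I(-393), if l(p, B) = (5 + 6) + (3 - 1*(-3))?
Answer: 370824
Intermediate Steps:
l(p, B) = 17 (l(p, B) = 11 + (3 + 3) = 11 + 6 = 17)
I(H) = -17 + H (I(H) = H - 1*17 = H - 17 = -17 + H)
370414 - I(-393) = 370414 - (-17 - 393) = 370414 - 1*(-410) = 370414 + 410 = 370824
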